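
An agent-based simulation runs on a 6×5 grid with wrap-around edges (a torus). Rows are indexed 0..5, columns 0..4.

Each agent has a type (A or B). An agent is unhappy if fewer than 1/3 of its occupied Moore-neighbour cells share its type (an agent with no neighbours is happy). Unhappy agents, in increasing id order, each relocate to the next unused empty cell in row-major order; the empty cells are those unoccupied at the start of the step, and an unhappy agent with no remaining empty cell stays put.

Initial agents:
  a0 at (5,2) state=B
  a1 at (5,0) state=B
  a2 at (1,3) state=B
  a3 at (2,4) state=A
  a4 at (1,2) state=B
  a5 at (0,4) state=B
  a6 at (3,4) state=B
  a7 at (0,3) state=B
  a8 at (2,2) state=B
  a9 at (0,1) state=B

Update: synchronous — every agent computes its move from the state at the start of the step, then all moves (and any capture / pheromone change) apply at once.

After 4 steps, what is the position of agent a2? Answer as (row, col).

(1, 3)

t=1: a0@(5,2):B a1@(5,0):B a2@(1,3):B a3@(0,0):A a4@(1,2):B a5@(0,4):B a6@(0,2):B a7@(0,3):B a8@(2,2):B a9@(0,1):B
t=2: a0@(5,2):B a1@(5,0):B a2@(1,3):B a3@(1,0):A a4@(1,2):B a5@(0,4):B a6@(0,2):B a7@(0,3):B a8@(2,2):B a9@(0,1):B
t=3: a0@(5,2):B a1@(5,0):B a2@(1,3):B a3@(0,0):A a4@(1,2):B a5@(0,4):B a6@(0,2):B a7@(0,3):B a8@(2,2):B a9@(0,1):B
t=4: a0@(5,2):B a1@(5,0):B a2@(1,3):B a3@(1,0):A a4@(1,2):B a5@(0,4):B a6@(0,2):B a7@(0,3):B a8@(2,2):B a9@(0,1):B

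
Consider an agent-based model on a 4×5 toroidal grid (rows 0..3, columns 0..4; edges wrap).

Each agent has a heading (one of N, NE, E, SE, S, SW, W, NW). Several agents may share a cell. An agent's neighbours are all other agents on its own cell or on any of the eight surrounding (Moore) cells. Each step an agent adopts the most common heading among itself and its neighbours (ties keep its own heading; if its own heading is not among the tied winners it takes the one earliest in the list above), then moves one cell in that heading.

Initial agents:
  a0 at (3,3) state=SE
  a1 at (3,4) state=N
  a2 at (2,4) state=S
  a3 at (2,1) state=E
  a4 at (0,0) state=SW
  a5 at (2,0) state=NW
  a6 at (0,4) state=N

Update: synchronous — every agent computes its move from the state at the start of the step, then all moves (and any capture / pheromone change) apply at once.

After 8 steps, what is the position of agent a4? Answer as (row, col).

t=1: a0@(2,3):N a1@(2,4):N a2@(3,4):S a3@(2,2):E a4@(3,0):N a5@(1,4):NW a6@(3,4):N
t=2: a0@(1,3):N a1@(1,4):N a2@(2,4):N a3@(2,3):E a4@(2,0):N a5@(0,4):N a6@(2,4):N
t=3: a0@(0,3):N a1@(0,4):N a2@(1,4):N a3@(1,3):N a4@(1,0):N a5@(3,4):N a6@(1,4):N
t=4: a0@(3,3):N a1@(3,4):N a2@(0,4):N a3@(0,3):N a4@(0,0):N a5@(2,4):N a6@(0,4):N
t=5: a0@(2,3):N a1@(2,4):N a2@(3,4):N a3@(3,3):N a4@(3,0):N a5@(1,4):N a6@(3,4):N
t=6: a0@(1,3):N a1@(1,4):N a2@(2,4):N a3@(2,3):N a4@(2,0):N a5@(0,4):N a6@(2,4):N
t=7: a0@(0,3):N a1@(0,4):N a2@(1,4):N a3@(1,3):N a4@(1,0):N a5@(3,4):N a6@(1,4):N
t=8: a0@(3,3):N a1@(3,4):N a2@(0,4):N a3@(0,3):N a4@(0,0):N a5@(2,4):N a6@(0,4):N

(0, 0)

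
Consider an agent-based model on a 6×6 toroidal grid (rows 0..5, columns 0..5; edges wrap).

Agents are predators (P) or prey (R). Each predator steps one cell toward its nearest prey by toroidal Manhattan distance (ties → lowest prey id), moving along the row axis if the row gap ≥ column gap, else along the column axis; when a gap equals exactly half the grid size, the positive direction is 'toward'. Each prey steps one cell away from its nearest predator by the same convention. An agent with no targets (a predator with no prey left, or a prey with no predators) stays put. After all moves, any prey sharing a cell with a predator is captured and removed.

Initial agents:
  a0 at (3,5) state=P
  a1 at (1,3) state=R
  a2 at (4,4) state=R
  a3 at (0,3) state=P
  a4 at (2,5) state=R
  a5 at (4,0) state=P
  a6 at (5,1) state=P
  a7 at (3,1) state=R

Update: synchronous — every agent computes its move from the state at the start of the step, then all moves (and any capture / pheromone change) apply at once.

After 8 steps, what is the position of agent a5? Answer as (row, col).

(1, 5)

t=1: a0@(2,5):P a1@(2,3):R a2@(5,4):R a3@(1,3):P a4@(1,5):R a5@(4,5):P a6@(4,1):P a7@(3,2):R
t=2: a0@(1,5):P a1@(3,3):R a2@(0,4):R a3@(2,3):P a4@(0,5):R a5@(5,5):P a6@(3,1):P a7@(2,2):R
t=3: a0@(0,5):P a1@(4,3):R a2@(5,4):R a3@(3,3):P a4@(5,5):R a5@(0,5):P a6@(3,2):P a7@(2,1):R
t=4: a0@(5,5):P a1@(5,3):R a2@(4,4):R a3@(4,3):P a4@(4,5):R a5@(5,5):P a6@(4,2):P a7@(1,1):R
t=5: a0@(4,5):P a1@(0,3):R a3@(5,3):P a4@(3,5):R a5@(4,5):P a6@(5,2):P a7@(2,1):R
t=6: a0@(3,5):P a1@(1,3):R a3@(0,3):P a4@(2,5):R a5@(3,5):P a6@(0,2):P a7@(1,1):R
t=7: a0@(2,5):P a1@(2,3):R a3@(1,3):P a4@(1,5):R a5@(2,5):P a6@(1,2):P a7@(2,1):R
t=8: a0@(1,5):P a1@(3,3):R a3@(2,3):P a4@(0,5):R a5@(1,5):P a6@(2,2):P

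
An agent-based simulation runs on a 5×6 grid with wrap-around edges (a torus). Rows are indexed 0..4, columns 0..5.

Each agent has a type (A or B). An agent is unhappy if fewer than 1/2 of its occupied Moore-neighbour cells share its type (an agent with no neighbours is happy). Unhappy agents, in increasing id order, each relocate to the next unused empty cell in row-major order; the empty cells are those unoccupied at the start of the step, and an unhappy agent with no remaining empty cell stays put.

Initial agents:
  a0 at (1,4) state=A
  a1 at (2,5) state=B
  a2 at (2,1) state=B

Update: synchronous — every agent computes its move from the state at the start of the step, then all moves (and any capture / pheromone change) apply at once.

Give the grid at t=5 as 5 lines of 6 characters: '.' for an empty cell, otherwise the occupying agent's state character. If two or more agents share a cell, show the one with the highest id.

AB....
......
.B....
......
......

t=1: a0@(0,0):A a1@(0,1):B a2@(2,1):B
t=2: a0@(0,2):A a1@(0,3):B a2@(2,1):B
t=3: a0@(0,0):A a1@(0,1):B a2@(2,1):B
t=4: a0@(0,2):A a1@(0,3):B a2@(2,1):B
t=5: a0@(0,0):A a1@(0,1):B a2@(2,1):B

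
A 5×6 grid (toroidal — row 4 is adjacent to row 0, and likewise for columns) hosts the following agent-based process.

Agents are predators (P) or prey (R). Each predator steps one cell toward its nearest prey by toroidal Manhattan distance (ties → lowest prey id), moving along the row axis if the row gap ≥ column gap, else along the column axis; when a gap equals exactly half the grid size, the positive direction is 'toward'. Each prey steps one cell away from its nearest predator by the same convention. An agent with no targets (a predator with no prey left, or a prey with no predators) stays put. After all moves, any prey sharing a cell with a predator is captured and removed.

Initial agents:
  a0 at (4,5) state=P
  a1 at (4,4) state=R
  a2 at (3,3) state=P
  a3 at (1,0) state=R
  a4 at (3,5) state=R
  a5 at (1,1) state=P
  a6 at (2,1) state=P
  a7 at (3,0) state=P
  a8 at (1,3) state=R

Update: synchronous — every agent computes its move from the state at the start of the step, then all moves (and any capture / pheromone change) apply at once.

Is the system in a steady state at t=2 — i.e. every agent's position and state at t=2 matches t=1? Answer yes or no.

no

t=1: a0@(4,4):P a2@(4,3):P a3@(1,5):R a4@(2,5):R a5@(1,0):P a6@(1,1):P a7@(3,5):P a8@(0,3):R
t=2: a0@(0,4):P a2@(0,3):P a3@(1,4):R a5@(1,5):P a6@(1,0):P a7@(2,5):P a8@(1,3):R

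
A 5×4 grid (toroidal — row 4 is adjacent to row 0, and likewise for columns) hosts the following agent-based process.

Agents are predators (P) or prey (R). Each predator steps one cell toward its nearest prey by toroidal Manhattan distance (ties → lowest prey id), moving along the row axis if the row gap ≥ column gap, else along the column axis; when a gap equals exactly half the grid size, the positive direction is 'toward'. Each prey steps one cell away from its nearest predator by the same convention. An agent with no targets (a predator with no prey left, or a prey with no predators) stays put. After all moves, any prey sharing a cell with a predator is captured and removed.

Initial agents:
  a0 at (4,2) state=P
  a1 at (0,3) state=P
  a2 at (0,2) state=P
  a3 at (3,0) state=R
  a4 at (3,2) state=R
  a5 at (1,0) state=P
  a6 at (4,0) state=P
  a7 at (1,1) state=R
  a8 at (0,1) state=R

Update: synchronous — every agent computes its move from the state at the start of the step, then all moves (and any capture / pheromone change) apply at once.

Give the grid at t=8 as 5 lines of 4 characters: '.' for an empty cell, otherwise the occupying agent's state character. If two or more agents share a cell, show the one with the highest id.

....
P.PP
....
....
....

t=1: a0@(3,2):P a1@(0,0):P a2@(0,1):P a3@(2,0):R a4@(2,2):R a5@(1,1):P a6@(3,0):P a7@(1,2):R
t=2: a0@(2,2):P a1@(1,0):P a2@(1,1):P a5@(1,2):P a6@(2,0):P a7@(1,3):R
t=3: a0@(1,2):P a1@(1,3):P a2@(1,2):P a5@(1,3):P a6@(1,0):P
t=4: (unchanged — steady state)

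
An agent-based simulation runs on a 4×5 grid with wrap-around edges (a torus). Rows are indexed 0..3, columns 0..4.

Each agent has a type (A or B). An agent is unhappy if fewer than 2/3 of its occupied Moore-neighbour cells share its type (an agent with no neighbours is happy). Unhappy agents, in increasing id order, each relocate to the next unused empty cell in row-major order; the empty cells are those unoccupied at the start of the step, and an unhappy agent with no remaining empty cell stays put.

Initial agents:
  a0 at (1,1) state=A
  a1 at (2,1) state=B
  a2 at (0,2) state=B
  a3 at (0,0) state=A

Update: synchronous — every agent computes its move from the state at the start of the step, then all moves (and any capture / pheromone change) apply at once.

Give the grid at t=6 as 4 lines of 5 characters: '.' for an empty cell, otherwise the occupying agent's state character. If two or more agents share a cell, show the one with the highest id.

t=1: a0@(0,1):A a1@(0,3):B a2@(0,4):B a3@(0,0):A
t=2: a0@(0,1):A a1@(0,3):B a2@(0,2):B a3@(1,0):A
t=3: a0@(0,0):A a1@(0,3):B a2@(0,4):B a3@(1,0):A
t=4: a0@(0,1):A a1@(0,3):B a2@(0,2):B a3@(1,1):A
t=5: a0@(0,0):A a1@(0,3):B a2@(0,4):B a3@(1,0):A
t=6: a0@(0,1):A a1@(0,3):B a2@(0,2):B a3@(1,1):A

.ABB.
.A...
.....
.....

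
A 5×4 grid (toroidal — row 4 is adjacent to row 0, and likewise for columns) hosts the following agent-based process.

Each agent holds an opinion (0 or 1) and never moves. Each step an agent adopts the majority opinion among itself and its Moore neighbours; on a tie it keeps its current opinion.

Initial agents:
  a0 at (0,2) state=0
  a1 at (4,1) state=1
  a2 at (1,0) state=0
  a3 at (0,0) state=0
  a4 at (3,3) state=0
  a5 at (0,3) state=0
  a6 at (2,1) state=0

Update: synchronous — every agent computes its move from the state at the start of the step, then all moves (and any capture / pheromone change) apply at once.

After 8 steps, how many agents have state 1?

t=1: a0@(0,2):0 a1@(4,1):0 a2@(1,0):0 a3@(0,0):0 a4@(3,3):0 a5@(0,3):0 a6@(2,1):0
t=2: (unchanged — steady state)

0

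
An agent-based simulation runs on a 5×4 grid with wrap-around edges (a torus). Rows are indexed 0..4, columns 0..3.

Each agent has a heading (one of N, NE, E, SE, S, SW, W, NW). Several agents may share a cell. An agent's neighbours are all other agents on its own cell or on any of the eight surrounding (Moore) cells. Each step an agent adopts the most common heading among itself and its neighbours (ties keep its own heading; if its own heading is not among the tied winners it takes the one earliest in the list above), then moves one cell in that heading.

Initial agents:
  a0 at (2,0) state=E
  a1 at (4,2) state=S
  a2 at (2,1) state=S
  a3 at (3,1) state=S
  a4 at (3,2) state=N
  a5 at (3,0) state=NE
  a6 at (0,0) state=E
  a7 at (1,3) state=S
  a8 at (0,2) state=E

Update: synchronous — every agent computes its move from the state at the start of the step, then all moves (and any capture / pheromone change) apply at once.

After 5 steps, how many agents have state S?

9

t=1: a0@(3,0):S a1@(0,2):S a2@(3,1):S a3@(4,1):S a4@(4,2):S a5@(4,0):S a6@(0,1):E a7@(1,0):E a8@(1,2):S
t=2: a0@(4,0):S a1@(1,2):S a2@(4,1):S a3@(0,1):S a4@(0,2):S a5@(0,0):S a6@(1,1):S a7@(1,1):E a8@(2,2):S
t=3: a0@(0,0):S a1@(2,2):S a2@(0,1):S a3@(1,1):S a4@(1,2):S a5@(1,0):S a6@(2,1):S a7@(2,1):S a8@(3,2):S
t=4: a0@(1,0):S a1@(3,2):S a2@(1,1):S a3@(2,1):S a4@(2,2):S a5@(2,0):S a6@(3,1):S a7@(3,1):S a8@(4,2):S
t=5: a0@(2,0):S a1@(4,2):S a2@(2,1):S a3@(3,1):S a4@(3,2):S a5@(3,0):S a6@(4,1):S a7@(4,1):S a8@(0,2):S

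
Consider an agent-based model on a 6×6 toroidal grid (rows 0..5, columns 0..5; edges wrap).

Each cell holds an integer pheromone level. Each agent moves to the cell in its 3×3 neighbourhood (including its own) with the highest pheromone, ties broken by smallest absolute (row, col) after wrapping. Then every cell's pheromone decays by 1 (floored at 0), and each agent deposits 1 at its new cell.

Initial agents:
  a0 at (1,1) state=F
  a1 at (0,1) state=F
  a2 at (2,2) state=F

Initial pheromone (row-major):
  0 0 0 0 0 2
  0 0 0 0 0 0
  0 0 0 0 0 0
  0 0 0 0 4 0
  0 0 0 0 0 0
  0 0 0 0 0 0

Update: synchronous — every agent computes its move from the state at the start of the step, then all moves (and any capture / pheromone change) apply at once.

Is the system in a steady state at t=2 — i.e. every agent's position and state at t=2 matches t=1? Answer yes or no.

no

t=1: a0@(0,0) a1@(0,0) a2@(1,1) | pheromone: 2 0 0 0 0 1 / 0 1 0 0 0 0 / 0 0 0 0 0 0 / 0 0 0 0 3 0 / 0 0 0 0 0 0 / 0 0 0 0 0 0
t=2: a0@(0,0) a1@(0,0) a2@(0,0) | pheromone: 4 0 0 0 0 0 / 0 0 0 0 0 0 / 0 0 0 0 0 0 / 0 0 0 0 2 0 / 0 0 0 0 0 0 / 0 0 0 0 0 0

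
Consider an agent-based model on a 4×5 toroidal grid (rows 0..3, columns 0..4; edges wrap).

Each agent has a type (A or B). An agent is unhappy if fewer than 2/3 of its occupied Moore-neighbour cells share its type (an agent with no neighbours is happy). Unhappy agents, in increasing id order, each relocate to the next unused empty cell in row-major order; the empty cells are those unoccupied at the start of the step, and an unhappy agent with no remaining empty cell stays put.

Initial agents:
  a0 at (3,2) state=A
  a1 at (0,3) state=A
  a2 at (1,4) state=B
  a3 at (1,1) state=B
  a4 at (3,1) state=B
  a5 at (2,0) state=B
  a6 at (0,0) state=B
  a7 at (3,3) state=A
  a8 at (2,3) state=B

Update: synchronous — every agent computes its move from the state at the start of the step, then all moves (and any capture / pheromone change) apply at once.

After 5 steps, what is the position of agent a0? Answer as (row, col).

t=1: a0@(0,1):A a1@(0,3):A a2@(1,4):B a3@(1,1):B a4@(3,1):B a5@(2,0):B a6@(0,0):B a7@(3,3):A a8@(0,2):B
t=2: a0@(0,4):A a1@(1,0):A a2@(1,4):B a3@(1,1):B a4@(3,1):B a5@(2,0):B a6@(0,0):B a7@(1,2):A a8@(1,3):B
t=3: a0@(0,1):A a1@(0,2):A a2@(0,3):B a3@(2,1):B a4@(3,1):B a5@(2,0):B a6@(2,2):B a7@(2,3):A a8@(2,4):B
t=4: a0@(0,0):A a1@(0,4):A a2@(1,0):B a3@(2,1):B a4@(1,1):B a5@(2,0):B a6@(2,2):B a7@(1,2):A a8@(1,3):B
t=5: a0@(0,1):A a1@(0,2):A a2@(0,3):B a3@(2,1):B a4@(1,1):B a5@(2,0):B a6@(2,2):B a7@(1,4):A a8@(2,3):B

(0, 1)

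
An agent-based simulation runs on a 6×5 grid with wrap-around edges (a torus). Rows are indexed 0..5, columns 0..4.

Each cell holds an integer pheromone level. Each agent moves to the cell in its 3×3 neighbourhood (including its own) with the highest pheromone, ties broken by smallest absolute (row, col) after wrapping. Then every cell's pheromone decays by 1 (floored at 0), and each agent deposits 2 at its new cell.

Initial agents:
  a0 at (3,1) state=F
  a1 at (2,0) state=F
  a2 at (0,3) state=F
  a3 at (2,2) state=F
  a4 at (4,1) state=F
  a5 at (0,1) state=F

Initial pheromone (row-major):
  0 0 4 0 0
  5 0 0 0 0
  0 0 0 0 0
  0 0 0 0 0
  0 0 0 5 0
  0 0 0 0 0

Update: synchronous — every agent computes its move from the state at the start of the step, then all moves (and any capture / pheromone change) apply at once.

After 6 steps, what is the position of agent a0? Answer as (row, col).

t=1: a0@(2,0) a1@(1,0) a2@(0,2) a3@(1,1) a4@(3,0) a5@(1,0) | pheromone: 0 0 5 0 0 / 8 2 0 0 0 / 2 0 0 0 0 / 2 0 0 0 0 / 0 0 0 4 0 / 0 0 0 0 0
t=2: a0@(1,0) a1@(1,0) a2@(0,2) a3@(1,0) a4@(2,0) a5@(1,0) | pheromone: 0 0 6 0 0 / 15 1 0 0 0 / 3 0 0 0 0 / 1 0 0 0 0 / 0 0 0 3 0 / 0 0 0 0 0
t=3: a0@(1,0) a1@(1,0) a2@(0,2) a3@(1,0) a4@(1,0) a5@(1,0) | pheromone: 0 0 7 0 0 / 24 0 0 0 0 / 2 0 0 0 0 / 0 0 0 0 0 / 0 0 0 2 0 / 0 0 0 0 0
t=4: a0@(1,0) a1@(1,0) a2@(0,2) a3@(1,0) a4@(1,0) a5@(1,0) | pheromone: 0 0 8 0 0 / 33 0 0 0 0 / 1 0 0 0 0 / 0 0 0 0 0 / 0 0 0 1 0 / 0 0 0 0 0
t=5: a0@(1,0) a1@(1,0) a2@(0,2) a3@(1,0) a4@(1,0) a5@(1,0) | pheromone: 0 0 9 0 0 / 42 0 0 0 0 / 0 0 0 0 0 / 0 0 0 0 0 / 0 0 0 0 0 / 0 0 0 0 0
t=6: a0@(1,0) a1@(1,0) a2@(0,2) a3@(1,0) a4@(1,0) a5@(1,0) | pheromone: 0 0 10 0 0 / 51 0 0 0 0 / 0 0 0 0 0 / 0 0 0 0 0 / 0 0 0 0 0 / 0 0 0 0 0

(1, 0)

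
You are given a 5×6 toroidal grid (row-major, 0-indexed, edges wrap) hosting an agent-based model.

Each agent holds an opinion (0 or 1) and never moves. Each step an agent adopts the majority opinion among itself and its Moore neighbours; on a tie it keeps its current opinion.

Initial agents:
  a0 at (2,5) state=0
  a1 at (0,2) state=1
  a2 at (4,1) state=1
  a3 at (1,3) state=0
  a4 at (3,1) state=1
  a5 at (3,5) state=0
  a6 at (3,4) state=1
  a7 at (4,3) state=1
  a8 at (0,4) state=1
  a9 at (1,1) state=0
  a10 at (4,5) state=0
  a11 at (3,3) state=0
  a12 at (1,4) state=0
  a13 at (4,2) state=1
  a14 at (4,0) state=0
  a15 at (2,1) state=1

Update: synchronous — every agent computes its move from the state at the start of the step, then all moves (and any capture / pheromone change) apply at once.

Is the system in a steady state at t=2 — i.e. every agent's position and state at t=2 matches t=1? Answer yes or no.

t=1: a0@(2,5):0 a1@(0,2):1 a2@(4,1):1 a3@(1,3):0 a4@(3,1):1 a5@(3,5):0 a6@(3,4):0 a7@(4,3):1 a8@(0,4):0 a9@(1,1):1 a10@(4,5):0 a11@(3,3):1 a12@(1,4):0 a13@(4,2):1 a14@(4,0):0 a15@(2,1):1
t=2: (unchanged — steady state)

yes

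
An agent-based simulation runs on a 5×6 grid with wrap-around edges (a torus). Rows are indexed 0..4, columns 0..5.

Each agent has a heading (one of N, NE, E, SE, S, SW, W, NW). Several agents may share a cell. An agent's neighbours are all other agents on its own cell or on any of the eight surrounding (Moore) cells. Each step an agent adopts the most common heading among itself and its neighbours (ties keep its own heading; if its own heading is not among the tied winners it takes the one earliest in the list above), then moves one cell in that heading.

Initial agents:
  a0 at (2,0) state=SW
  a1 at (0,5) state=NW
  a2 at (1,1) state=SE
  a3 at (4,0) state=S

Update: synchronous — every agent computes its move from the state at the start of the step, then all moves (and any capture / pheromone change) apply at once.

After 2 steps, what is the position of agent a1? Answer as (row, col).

t=1: a0@(3,5):SW a1@(4,4):NW a2@(2,2):SE a3@(0,0):S
t=2: a0@(4,4):SW a1@(3,3):NW a2@(3,3):SE a3@(1,0):S

(3, 3)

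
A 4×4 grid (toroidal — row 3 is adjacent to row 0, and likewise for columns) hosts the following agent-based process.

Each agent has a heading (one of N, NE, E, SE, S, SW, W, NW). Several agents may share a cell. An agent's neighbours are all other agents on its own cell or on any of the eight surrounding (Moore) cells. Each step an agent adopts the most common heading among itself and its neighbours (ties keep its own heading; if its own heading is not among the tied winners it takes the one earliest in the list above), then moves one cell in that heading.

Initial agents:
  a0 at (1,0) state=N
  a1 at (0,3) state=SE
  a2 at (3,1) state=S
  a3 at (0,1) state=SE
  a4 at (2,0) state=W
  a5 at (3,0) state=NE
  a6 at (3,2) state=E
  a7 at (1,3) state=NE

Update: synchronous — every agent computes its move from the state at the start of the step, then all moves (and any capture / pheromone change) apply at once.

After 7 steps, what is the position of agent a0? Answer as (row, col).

t=1: a0@(2,1):SE a1@(3,0):NE a2@(0,1):S a3@(1,2):SE a4@(1,1):NE a5@(0,1):SE a6@(0,3):SE a7@(0,0):NE
t=2: a0@(3,2):SE a1@(0,1):SE a2@(3,2):NE a3@(2,3):SE a4@(2,2):SE a5@(3,2):NE a6@(1,0):SE a7@(3,1):NE
t=3: a0@(0,3):SE a1@(1,2):SE a2@(0,3):SE a3@(3,0):SE a4@(3,3):SE a5@(0,3):SE a6@(2,1):SE a7@(2,2):NE
t=4: a0@(1,0):SE a1@(2,3):SE a2@(1,0):SE a3@(0,1):SE a4@(0,0):SE a5@(1,0):SE a6@(3,2):SE a7@(3,3):SE
t=5: a0@(2,1):SE a1@(3,0):SE a2@(2,1):SE a3@(1,2):SE a4@(1,1):SE a5@(2,1):SE a6@(0,3):SE a7@(0,0):SE
t=6: a0@(3,2):SE a1@(0,1):SE a2@(3,2):SE a3@(2,3):SE a4@(2,2):SE a5@(3,2):SE a6@(1,0):SE a7@(1,1):SE
t=7: a0@(0,3):SE a1@(1,2):SE a2@(0,3):SE a3@(3,0):SE a4@(3,3):SE a5@(0,3):SE a6@(2,1):SE a7@(2,2):SE

(0, 3)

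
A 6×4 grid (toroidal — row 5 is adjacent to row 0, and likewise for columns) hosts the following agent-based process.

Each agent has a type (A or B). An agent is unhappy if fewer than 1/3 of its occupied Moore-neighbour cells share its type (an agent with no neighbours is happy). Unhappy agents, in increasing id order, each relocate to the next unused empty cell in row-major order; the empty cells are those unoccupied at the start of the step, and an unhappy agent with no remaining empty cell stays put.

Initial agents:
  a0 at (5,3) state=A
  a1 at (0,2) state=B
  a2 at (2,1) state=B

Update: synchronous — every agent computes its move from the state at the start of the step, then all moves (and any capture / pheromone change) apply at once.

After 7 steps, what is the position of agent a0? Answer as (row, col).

(0, 0)

t=1: a0@(0,0):A a1@(0,1):B a2@(2,1):B
t=2: a0@(0,2):A a1@(0,3):B a2@(2,1):B
t=3: a0@(0,0):A a1@(0,1):B a2@(2,1):B
t=4: a0@(0,2):A a1@(0,3):B a2@(2,1):B
t=5: a0@(0,0):A a1@(0,1):B a2@(2,1):B
t=6: a0@(0,2):A a1@(0,3):B a2@(2,1):B
t=7: a0@(0,0):A a1@(0,1):B a2@(2,1):B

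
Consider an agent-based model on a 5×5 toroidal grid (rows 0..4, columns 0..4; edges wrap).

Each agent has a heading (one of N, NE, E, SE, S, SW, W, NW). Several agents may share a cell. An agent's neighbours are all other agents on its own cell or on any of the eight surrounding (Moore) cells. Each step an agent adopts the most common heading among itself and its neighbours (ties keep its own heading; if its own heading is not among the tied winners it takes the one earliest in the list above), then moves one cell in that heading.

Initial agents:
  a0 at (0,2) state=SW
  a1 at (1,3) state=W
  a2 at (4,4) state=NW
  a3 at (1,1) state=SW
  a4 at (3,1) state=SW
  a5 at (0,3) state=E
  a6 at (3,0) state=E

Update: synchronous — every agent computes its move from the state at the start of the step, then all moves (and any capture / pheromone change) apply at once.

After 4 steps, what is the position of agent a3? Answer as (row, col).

(4, 4)

t=1: a0@(1,1):SW a1@(1,2):W a2@(4,0):E a3@(2,0):SW a4@(4,0):SW a5@(0,4):E a6@(3,1):E
t=2: a0@(2,0):SW a1@(1,1):W a2@(4,1):E a3@(3,4):SW a4@(4,1):E a5@(0,0):E a6@(3,2):E
t=3: a0@(3,4):SW a1@(1,0):W a2@(4,2):E a3@(4,3):SW a4@(4,2):E a5@(0,1):E a6@(3,3):E
t=4: a0@(4,3):SW a1@(1,4):W a2@(4,3):E a3@(4,4):E a4@(4,3):E a5@(0,2):E a6@(3,4):E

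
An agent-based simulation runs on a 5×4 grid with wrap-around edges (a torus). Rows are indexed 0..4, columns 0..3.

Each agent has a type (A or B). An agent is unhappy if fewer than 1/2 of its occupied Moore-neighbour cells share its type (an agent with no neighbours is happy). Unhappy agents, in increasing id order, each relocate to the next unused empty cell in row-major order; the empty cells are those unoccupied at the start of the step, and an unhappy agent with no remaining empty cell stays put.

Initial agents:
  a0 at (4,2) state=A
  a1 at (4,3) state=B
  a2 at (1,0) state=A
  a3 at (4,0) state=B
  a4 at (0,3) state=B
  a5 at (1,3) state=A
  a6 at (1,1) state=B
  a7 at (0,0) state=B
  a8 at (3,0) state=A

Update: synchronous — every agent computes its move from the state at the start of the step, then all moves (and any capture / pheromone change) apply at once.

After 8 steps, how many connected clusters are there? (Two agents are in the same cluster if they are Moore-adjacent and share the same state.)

t=1: a0@(0,1):A a1@(4,3):B a2@(0,2):A a3@(4,0):B a4@(0,3):B a5@(1,2):A a6@(1,1):B a7@(0,0):B a8@(2,0):A
t=2: a0@(1,0):A a1@(4,3):B a2@(1,3):A a3@(4,0):B a4@(0,3):B a5@(1,2):A a6@(2,1):B a7@(0,0):B a8@(2,2):A
t=3: a0@(0,1):A a1@(4,3):B a2@(1,3):A a3@(4,0):B a4@(0,3):B a5@(1,2):A a6@(0,2):B a7@(0,0):B a8@(2,2):A
t=4: a0@(1,0):A a1@(4,3):B a2@(1,1):A a3@(4,0):B a4@(0,3):B a5@(1,2):A a6@(2,0):B a7@(0,0):B a8@(2,2):A
t=5: a0@(0,1):A a1@(4,3):B a2@(1,1):A a3@(4,0):B a4@(0,3):B a5@(1,2):A a6@(0,2):B a7@(0,0):B a8@(2,2):A
t=6: a0@(1,0):A a1@(4,3):B a2@(1,1):A a3@(4,0):B a4@(0,3):B a5@(1,2):A a6@(1,3):B a7@(0,0):B a8@(2,2):A
t=7: a0@(0,1):A a1@(4,3):B a2@(1,1):A a3@(4,0):B a4@(0,3):B a5@(1,2):A a6@(0,2):B a7@(0,0):B a8@(2,2):A
t=8: a0@(1,0):A a1@(4,3):B a2@(1,1):A a3@(4,0):B a4@(0,3):B a5@(1,2):A a6@(1,3):B a7@(0,0):B a8@(2,2):A

2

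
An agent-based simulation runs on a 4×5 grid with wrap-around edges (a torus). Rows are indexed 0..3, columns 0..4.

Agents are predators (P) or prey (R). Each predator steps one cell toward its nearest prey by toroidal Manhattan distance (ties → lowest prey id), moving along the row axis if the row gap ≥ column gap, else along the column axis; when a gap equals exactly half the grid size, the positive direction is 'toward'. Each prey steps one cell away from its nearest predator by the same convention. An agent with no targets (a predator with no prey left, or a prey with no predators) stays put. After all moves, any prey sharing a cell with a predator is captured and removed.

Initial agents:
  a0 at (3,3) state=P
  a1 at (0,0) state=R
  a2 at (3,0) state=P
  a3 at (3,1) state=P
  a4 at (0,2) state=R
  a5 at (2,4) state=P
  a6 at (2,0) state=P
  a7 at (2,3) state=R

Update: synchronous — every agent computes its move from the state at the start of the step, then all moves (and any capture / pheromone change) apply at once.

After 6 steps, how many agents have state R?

3

t=1: a0@(2,3):P a1@(1,0):R a2@(0,0):P a3@(0,1):P a4@(1,2):R a5@(2,3):P a6@(3,0):P a7@(1,3):R
t=2: a0@(1,3):P a1@(2,0):R a2@(1,0):P a3@(1,1):P a4@(0,2):R a5@(1,3):P a6@(0,0):P a7@(0,3):R
t=3: a0@(0,3):P a1@(3,0):R a2@(2,0):P a3@(2,1):P a4@(3,2):R a5@(0,3):P a6@(1,0):P a7@(3,3):R
t=4: a0@(3,3):P a1@(0,0):R a2@(3,0):P a3@(3,1):P a4@(2,2):R a5@(3,3):P a6@(2,0):P a7@(2,3):R
t=5: a0@(2,3):P a1@(1,0):R a2@(0,0):P a3@(0,1):P a4@(1,2):R a5@(2,3):P a6@(3,0):P a7@(1,3):R
t=6: a0@(1,3):P a1@(2,0):R a2@(1,0):P a3@(1,1):P a4@(0,2):R a5@(1,3):P a6@(0,0):P a7@(0,3):R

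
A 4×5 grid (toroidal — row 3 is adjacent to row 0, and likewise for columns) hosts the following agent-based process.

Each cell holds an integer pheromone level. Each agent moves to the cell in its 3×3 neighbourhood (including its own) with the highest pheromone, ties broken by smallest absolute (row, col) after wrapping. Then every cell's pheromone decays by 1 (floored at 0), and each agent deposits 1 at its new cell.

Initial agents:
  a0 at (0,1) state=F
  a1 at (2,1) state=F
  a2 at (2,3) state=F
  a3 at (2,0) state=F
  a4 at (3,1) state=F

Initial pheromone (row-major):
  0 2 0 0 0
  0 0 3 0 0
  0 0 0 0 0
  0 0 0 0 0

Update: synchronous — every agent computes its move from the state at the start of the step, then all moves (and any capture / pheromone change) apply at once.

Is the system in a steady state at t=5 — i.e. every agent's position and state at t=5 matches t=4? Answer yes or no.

t=1: a0@(1,2) a1@(1,2) a2@(1,2) a3@(1,0) a4@(0,1) | pheromone: 0 2 0 0 0 / 1 0 5 0 0 / 0 0 0 0 0 / 0 0 0 0 0
t=2: a0@(1,2) a1@(1,2) a2@(1,2) a3@(0,1) a4@(1,2) | pheromone: 0 2 0 0 0 / 0 0 8 0 0 / 0 0 0 0 0 / 0 0 0 0 0
t=3: a0@(1,2) a1@(1,2) a2@(1,2) a3@(1,2) a4@(1,2) | pheromone: 0 1 0 0 0 / 0 0 12 0 0 / 0 0 0 0 0 / 0 0 0 0 0
t=4: a0@(1,2) a1@(1,2) a2@(1,2) a3@(1,2) a4@(1,2) | pheromone: 0 0 0 0 0 / 0 0 16 0 0 / 0 0 0 0 0 / 0 0 0 0 0
t=5: a0@(1,2) a1@(1,2) a2@(1,2) a3@(1,2) a4@(1,2) | pheromone: 0 0 0 0 0 / 0 0 20 0 0 / 0 0 0 0 0 / 0 0 0 0 0

yes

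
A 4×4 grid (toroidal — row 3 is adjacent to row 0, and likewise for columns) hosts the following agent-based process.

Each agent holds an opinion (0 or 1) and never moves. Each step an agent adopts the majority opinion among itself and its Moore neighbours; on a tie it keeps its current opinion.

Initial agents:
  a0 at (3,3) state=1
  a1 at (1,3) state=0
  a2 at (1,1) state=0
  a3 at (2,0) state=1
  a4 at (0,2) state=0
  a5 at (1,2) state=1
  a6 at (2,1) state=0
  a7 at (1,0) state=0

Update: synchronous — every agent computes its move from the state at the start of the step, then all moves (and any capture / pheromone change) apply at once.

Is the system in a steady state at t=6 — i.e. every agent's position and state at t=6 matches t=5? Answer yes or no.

yes

t=1: a0@(3,3):1 a1@(1,3):0 a2@(1,1):0 a3@(2,0):0 a4@(0,2):0 a5@(1,2):0 a6@(2,1):0 a7@(1,0):0
t=2: a0@(3,3):0 a1@(1,3):0 a2@(1,1):0 a3@(2,0):0 a4@(0,2):0 a5@(1,2):0 a6@(2,1):0 a7@(1,0):0
t=3: (unchanged — steady state)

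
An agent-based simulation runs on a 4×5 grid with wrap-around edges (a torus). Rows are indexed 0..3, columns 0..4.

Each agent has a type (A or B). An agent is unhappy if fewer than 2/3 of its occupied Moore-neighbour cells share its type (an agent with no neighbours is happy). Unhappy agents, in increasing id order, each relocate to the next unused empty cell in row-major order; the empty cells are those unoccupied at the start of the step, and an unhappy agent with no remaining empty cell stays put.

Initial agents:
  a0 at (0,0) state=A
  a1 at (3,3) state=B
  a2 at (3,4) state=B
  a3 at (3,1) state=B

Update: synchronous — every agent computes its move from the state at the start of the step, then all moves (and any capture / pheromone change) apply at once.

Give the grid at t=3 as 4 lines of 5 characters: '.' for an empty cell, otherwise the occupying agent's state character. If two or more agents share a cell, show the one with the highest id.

t=1: a0@(0,1):A a1@(3,3):B a2@(0,2):B a3@(0,3):B
t=2: a0@(0,0):A a1@(3,3):B a2@(0,2):B a3@(0,3):B
t=3: (unchanged — steady state)

A.BB.
.....
.....
...B.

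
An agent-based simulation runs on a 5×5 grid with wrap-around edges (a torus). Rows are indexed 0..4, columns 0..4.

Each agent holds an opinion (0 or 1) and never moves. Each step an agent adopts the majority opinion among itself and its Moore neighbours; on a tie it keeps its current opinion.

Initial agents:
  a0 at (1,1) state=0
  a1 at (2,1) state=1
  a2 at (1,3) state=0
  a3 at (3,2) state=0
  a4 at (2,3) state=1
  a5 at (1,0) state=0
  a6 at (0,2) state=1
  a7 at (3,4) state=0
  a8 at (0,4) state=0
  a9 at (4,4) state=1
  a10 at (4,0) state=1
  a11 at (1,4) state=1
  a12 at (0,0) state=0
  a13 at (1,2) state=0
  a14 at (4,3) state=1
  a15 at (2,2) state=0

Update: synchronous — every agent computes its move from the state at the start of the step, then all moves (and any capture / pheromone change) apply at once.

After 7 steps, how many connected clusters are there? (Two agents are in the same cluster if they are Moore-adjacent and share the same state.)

2

t=1: a0@(1,1):0 a1@(2,1):0 a2@(1,3):0 a3@(3,2):1 a4@(2,3):0 a5@(1,0):0 a6@(0,2):0 a7@(3,4):1 a8@(0,4):0 a9@(4,4):1 a10@(4,0):0 a11@(1,4):0 a12@(0,0):0 a13@(1,2):0 a14@(4,3):1 a15@(2,2):0
t=2: a0@(1,1):0 a1@(2,1):0 a2@(1,3):0 a3@(3,2):0 a4@(2,3):0 a5@(1,0):0 a6@(0,2):0 a7@(3,4):1 a8@(0,4):0 a9@(4,4):1 a10@(4,0):0 a11@(1,4):0 a12@(0,0):0 a13@(1,2):0 a14@(4,3):1 a15@(2,2):0
t=3: (unchanged — steady state)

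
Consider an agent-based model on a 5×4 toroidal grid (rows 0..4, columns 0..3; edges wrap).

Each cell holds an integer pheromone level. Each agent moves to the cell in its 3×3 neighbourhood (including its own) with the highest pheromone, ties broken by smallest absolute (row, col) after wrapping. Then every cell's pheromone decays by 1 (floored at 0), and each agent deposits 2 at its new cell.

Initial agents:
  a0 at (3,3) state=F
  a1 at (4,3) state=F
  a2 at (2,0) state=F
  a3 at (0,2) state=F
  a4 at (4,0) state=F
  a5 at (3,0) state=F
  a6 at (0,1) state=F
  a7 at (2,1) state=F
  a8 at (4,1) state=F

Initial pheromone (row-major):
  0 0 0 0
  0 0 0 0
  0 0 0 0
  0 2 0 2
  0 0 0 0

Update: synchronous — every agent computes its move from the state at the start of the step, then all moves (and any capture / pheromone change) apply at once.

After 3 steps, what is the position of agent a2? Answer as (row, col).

t=1: a0@(3,3) a1@(3,3) a2@(3,1) a3@(0,1) a4@(3,1) a5@(3,1) a6@(0,0) a7@(3,1) a8@(3,1) | pheromone: 2 2 0 0 / 0 0 0 0 / 0 0 0 0 / 0 11 0 5 / 0 0 0 0
t=2: a0@(3,3) a1@(3,3) a2@(3,1) a3@(0,0) a4@(3,1) a5@(3,1) a6@(0,0) a7@(3,1) a8@(3,1) | pheromone: 5 1 0 0 / 0 0 0 0 / 0 0 0 0 / 0 20 0 8 / 0 0 0 0
t=3: a0@(3,3) a1@(3,3) a2@(3,1) a3@(0,0) a4@(3,1) a5@(3,1) a6@(0,0) a7@(3,1) a8@(3,1) | pheromone: 8 0 0 0 / 0 0 0 0 / 0 0 0 0 / 0 29 0 11 / 0 0 0 0

(3, 1)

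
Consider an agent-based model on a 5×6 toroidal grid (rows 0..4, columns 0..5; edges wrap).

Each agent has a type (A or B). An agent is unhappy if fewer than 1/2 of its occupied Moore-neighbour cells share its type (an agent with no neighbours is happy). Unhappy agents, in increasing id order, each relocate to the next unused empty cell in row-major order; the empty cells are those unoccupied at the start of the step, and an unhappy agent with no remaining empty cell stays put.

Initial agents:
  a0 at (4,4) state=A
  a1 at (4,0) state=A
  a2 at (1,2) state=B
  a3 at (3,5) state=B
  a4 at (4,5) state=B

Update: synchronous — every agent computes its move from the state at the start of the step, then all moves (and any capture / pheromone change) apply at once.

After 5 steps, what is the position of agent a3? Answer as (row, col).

t=1: a0@(0,0):A a1@(0,1):A a2@(1,2):B a3@(0,2):B a4@(0,3):B
t=2: a0@(0,0):A a1@(0,4):A a2@(1,2):B a3@(0,2):B a4@(0,3):B
t=3: a0@(0,0):A a1@(0,1):A a2@(1,2):B a3@(0,2):B a4@(0,3):B
t=4: a0@(0,0):A a1@(0,4):A a2@(1,2):B a3@(0,2):B a4@(0,3):B
t=5: a0@(0,0):A a1@(0,1):A a2@(1,2):B a3@(0,2):B a4@(0,3):B

(0, 2)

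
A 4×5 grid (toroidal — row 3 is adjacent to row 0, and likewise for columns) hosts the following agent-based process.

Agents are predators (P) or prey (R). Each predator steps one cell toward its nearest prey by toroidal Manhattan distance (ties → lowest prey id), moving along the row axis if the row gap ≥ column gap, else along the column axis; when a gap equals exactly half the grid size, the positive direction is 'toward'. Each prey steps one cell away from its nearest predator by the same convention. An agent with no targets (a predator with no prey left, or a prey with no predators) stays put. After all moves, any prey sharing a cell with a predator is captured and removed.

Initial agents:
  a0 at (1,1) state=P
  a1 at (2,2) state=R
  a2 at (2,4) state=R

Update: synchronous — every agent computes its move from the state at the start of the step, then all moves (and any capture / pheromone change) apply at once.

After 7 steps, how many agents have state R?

2

t=1: a0@(2,1):P a1@(3,2):R a2@(2,3):R
t=2: a0@(3,1):P a1@(0,2):R a2@(2,4):R
t=3: a0@(0,1):P a1@(1,2):R a2@(2,3):R
t=4: a0@(1,1):P a1@(2,2):R a2@(1,3):R
t=5: a0@(2,1):P a1@(3,2):R a2@(1,4):R
t=6: a0@(3,1):P a1@(0,2):R a2@(1,3):R
t=7: a0@(0,1):P a1@(1,2):R a2@(0,3):R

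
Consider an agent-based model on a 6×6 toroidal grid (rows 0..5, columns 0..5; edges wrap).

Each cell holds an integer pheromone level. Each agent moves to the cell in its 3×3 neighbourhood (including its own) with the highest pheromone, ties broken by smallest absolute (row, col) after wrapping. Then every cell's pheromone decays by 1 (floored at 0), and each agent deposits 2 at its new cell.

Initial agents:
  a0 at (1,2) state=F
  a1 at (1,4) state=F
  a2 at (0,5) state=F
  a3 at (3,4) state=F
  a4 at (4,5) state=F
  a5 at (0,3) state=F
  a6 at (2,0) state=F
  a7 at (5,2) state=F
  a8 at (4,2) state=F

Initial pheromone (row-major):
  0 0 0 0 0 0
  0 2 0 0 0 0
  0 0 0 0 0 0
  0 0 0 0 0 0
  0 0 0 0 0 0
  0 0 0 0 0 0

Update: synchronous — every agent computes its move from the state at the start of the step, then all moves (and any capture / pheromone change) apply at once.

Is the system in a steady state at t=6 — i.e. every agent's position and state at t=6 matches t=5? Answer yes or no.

yes

t=1: a0@(1,1) a1@(0,3) a2@(0,0) a3@(2,3) a4@(3,0) a5@(0,2) a6@(1,1) a7@(0,1) a8@(3,1) | pheromone: 2 2 2 2 0 0 / 0 5 0 0 0 0 / 0 0 0 2 0 0 / 2 2 0 0 0 0 / 0 0 0 0 0 0 / 0 0 0 0 0 0
t=2: a0@(1,1) a1@(0,2) a2@(1,1) a3@(2,3) a4@(3,0) a5@(1,1) a6@(1,1) a7@(1,1) a8@(3,0) | pheromone: 1 1 3 1 0 0 / 0 14 0 0 0 0 / 0 0 0 3 0 0 / 5 1 0 0 0 0 / 0 0 0 0 0 0 / 0 0 0 0 0 0
t=3: a0@(1,1) a1@(1,1) a2@(1,1) a3@(2,3) a4@(3,0) a5@(1,1) a6@(1,1) a7@(1,1) a8@(3,0) | pheromone: 0 0 2 0 0 0 / 0 25 0 0 0 0 / 0 0 0 4 0 0 / 8 0 0 0 0 0 / 0 0 0 0 0 0 / 0 0 0 0 0 0
t=4: a0@(1,1) a1@(1,1) a2@(1,1) a3@(2,3) a4@(3,0) a5@(1,1) a6@(1,1) a7@(1,1) a8@(3,0) | pheromone: 0 0 1 0 0 0 / 0 36 0 0 0 0 / 0 0 0 5 0 0 / 11 0 0 0 0 0 / 0 0 0 0 0 0 / 0 0 0 0 0 0
t=5: a0@(1,1) a1@(1,1) a2@(1,1) a3@(2,3) a4@(3,0) a5@(1,1) a6@(1,1) a7@(1,1) a8@(3,0) | pheromone: 0 0 0 0 0 0 / 0 47 0 0 0 0 / 0 0 0 6 0 0 / 14 0 0 0 0 0 / 0 0 0 0 0 0 / 0 0 0 0 0 0
t=6: a0@(1,1) a1@(1,1) a2@(1,1) a3@(2,3) a4@(3,0) a5@(1,1) a6@(1,1) a7@(1,1) a8@(3,0) | pheromone: 0 0 0 0 0 0 / 0 58 0 0 0 0 / 0 0 0 7 0 0 / 17 0 0 0 0 0 / 0 0 0 0 0 0 / 0 0 0 0 0 0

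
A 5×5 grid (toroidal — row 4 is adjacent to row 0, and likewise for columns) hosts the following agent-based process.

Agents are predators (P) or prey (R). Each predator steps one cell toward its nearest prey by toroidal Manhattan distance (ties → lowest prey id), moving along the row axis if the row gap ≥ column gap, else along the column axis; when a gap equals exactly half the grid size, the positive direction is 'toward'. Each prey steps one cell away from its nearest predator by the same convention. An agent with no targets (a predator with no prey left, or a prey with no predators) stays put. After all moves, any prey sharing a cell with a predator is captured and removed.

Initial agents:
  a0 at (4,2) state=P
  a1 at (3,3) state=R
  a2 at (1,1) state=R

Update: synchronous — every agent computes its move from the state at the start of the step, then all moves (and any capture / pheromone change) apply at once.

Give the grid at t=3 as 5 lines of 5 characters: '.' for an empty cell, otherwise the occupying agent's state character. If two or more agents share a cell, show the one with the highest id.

t=1: a0@(3,2):P a1@(2,3):R a2@(2,1):R
t=2: a0@(2,2):P a1@(1,3):R a2@(1,1):R
t=3: a0@(1,2):P a1@(0,3):R a2@(0,1):R

.R.R.
..P..
.....
.....
.....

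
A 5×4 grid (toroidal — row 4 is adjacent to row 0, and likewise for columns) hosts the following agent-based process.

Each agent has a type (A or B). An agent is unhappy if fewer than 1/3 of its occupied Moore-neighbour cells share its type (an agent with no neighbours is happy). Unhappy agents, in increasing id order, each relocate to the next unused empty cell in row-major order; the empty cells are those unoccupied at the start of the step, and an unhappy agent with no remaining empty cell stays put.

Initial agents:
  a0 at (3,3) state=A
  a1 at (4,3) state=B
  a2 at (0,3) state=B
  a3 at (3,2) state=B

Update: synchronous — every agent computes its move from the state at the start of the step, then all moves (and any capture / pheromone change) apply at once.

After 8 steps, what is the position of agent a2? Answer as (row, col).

(0, 3)

t=1: a0@(0,0):A a1@(4,3):B a2@(0,3):B a3@(3,2):B
t=2: a0@(0,1):A a1@(4,3):B a2@(0,3):B a3@(3,2):B
t=3: (unchanged — steady state)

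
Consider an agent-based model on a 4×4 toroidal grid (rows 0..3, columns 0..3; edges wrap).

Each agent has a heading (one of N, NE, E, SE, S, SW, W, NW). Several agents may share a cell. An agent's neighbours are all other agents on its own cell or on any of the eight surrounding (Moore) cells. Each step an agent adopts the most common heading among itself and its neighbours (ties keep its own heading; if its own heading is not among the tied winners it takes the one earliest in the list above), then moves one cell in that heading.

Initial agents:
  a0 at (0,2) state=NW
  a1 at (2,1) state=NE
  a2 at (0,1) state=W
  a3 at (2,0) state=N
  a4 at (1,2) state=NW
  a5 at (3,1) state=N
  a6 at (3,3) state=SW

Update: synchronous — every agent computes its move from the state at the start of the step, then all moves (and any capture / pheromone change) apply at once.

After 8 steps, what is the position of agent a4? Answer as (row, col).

(1, 2)

t=1: a0@(3,1):NW a1@(1,1):N a2@(3,0):NW a3@(1,0):N a4@(0,1):NW a5@(2,1):N a6@(0,2):SW
t=2: a0@(2,0):NW a1@(0,1):N a2@(2,3):NW a3@(0,0):N a4@(3,0):NW a5@(1,1):N a6@(3,1):NW
t=3: a0@(1,3):NW a1@(3,1):N a2@(1,2):NW a3@(3,0):N a4@(2,3):NW a5@(0,1):N a6@(2,0):NW
t=4: a0@(0,2):NW a1@(2,1):N a2@(0,1):NW a3@(2,0):N a4@(1,2):NW a5@(3,1):N a6@(1,3):NW
t=5: a0@(3,1):NW a1@(1,1):N a2@(3,0):NW a3@(1,0):N a4@(0,1):NW a5@(2,1):N a6@(0,2):NW
t=6: a0@(2,0):NW a1@(0,1):N a2@(2,3):NW a3@(0,0):N a4@(3,0):NW a5@(1,1):N a6@(3,1):NW
t=7: a0@(1,3):NW a1@(3,1):N a2@(1,2):NW a3@(3,0):N a4@(2,3):NW a5@(0,1):N a6@(2,0):NW
t=8: a0@(0,2):NW a1@(2,1):N a2@(0,1):NW a3@(2,0):N a4@(1,2):NW a5@(3,1):N a6@(1,3):NW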